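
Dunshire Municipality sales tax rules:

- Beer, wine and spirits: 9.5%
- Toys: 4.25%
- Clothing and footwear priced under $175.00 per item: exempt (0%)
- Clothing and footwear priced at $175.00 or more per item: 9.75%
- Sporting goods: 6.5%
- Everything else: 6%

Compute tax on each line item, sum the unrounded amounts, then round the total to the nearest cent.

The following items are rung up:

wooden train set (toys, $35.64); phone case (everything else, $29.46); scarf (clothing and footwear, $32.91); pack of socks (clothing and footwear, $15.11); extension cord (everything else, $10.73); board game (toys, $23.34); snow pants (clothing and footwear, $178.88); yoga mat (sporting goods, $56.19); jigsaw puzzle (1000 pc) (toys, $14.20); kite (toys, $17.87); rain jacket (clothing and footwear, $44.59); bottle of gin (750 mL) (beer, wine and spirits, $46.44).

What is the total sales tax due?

Wooden train set $35.64: toys → 4.25% → $1.5147
Phone case $29.46: everything else → 6% → $1.7676
Scarf $32.91: clothing and footwear, under $175.00 → 0% → $0.00
Pack of socks $15.11: clothing and footwear, under $175.00 → 0% → $0.00
Extension cord $10.73: everything else → 6% → $0.6438
Board game $23.34: toys → 4.25% → $0.99195
Snow pants $178.88: clothing and footwear, $175.00 or more → 9.75% → $17.4408
Yoga mat $56.19: sporting goods → 6.5% → $3.65235
Jigsaw puzzle (1000 pc) $14.20: toys → 4.25% → $0.6035
Kite $17.87: toys → 4.25% → $0.759475
Rain jacket $44.59: clothing and footwear, under $175.00 → 0% → $0.00
Bottle of gin (750 mL) $46.44: beer, wine and spirits → 9.5% → $4.4118
Unrounded tax sum = $31.785975 → $31.79

$31.79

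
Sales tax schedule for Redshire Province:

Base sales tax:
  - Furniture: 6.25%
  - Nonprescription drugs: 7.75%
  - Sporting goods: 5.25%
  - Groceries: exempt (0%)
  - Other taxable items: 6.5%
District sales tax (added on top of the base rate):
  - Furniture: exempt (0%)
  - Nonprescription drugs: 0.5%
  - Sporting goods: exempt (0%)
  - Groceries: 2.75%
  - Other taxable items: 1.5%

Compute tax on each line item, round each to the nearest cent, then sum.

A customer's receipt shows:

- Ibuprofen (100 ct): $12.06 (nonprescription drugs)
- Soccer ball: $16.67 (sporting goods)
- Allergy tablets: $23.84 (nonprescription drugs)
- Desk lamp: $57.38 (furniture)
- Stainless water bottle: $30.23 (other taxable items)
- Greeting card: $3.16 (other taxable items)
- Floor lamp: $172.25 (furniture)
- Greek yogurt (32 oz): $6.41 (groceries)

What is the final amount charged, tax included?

$343.05

Ibuprofen (100 ct) $12.06: nonprescription drugs → 7.75% + 0.5% district = 8.25% → $0.99
Soccer ball $16.67: sporting goods → 5.25% + 0% district = 5.25% → $0.88
Allergy tablets $23.84: nonprescription drugs → 7.75% + 0.5% district = 8.25% → $1.97
Desk lamp $57.38: furniture → 6.25% + 0% district = 6.25% → $3.59
Stainless water bottle $30.23: other taxable items → 6.5% + 1.5% district = 8% → $2.42
Greeting card $3.16: other taxable items → 6.5% + 1.5% district = 8% → $0.25
Floor lamp $172.25: furniture → 6.25% + 0% district = 6.25% → $10.77
Greek yogurt (32 oz) $6.41: groceries → 0% + 2.75% district = 2.75% → $0.18
Subtotal = $322.00; tax = $21.05; total due = $343.05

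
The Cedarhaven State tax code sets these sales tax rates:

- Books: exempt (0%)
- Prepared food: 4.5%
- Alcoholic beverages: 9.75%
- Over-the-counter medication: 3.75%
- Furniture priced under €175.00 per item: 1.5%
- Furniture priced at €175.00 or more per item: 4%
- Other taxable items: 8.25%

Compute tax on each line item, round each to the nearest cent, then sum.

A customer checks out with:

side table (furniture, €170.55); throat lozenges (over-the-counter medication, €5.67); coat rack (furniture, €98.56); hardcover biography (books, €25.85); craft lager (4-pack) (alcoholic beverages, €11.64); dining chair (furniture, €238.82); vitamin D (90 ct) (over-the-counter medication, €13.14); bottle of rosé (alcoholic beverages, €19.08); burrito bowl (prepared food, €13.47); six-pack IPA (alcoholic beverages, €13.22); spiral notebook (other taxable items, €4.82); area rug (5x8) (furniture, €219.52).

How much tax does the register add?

€28.36

Side table €170.55: furniture, under €175.00 → 1.5% → €2.56
Throat lozenges €5.67: over-the-counter medication → 3.75% → €0.21
Coat rack €98.56: furniture, under €175.00 → 1.5% → €1.48
Hardcover biography €25.85: books → 0% → €0.00
Craft lager (4-pack) €11.64: alcoholic beverages → 9.75% → €1.13
Dining chair €238.82: furniture, €175.00 or more → 4% → €9.55
Vitamin D (90 ct) €13.14: over-the-counter medication → 3.75% → €0.49
Bottle of rosé €19.08: alcoholic beverages → 9.75% → €1.86
Burrito bowl €13.47: prepared food → 4.5% → €0.61
Six-pack IPA €13.22: alcoholic beverages → 9.75% → €1.29
Spiral notebook €4.82: other taxable items → 8.25% → €0.40
Area rug (5x8) €219.52: furniture, €175.00 or more → 4% → €8.78
Total tax = €2.56 + €0.21 + €1.48 + €1.13 + €9.55 + €0.49 + €1.86 + €0.61 + €1.29 + €0.40 + €8.78 = €28.36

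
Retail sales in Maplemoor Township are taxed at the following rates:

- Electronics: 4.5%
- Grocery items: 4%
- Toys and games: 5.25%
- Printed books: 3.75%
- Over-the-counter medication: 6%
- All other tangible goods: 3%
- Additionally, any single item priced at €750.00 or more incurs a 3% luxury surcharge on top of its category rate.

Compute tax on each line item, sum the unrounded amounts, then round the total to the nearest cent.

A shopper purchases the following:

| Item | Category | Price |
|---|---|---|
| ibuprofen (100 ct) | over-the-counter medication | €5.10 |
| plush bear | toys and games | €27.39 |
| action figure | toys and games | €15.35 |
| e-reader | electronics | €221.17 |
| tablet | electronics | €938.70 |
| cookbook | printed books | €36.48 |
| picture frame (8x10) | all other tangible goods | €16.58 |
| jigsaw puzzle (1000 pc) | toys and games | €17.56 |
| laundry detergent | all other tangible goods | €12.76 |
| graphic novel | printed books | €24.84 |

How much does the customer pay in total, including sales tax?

€1402.94

Ibuprofen (100 ct) €5.10: over-the-counter medication → 6% → €0.306
Plush bear €27.39: toys and games → 5.25% → €1.437975
Action figure €15.35: toys and games → 5.25% → €0.805875
E-reader €221.17: electronics → 4.5% → €9.95265
Tablet €938.70: electronics → 4.5% + 3% surcharge = 7.5% → €70.4025
Cookbook €36.48: printed books → 3.75% → €1.368
Picture frame (8x10) €16.58: all other tangible goods → 3% → €0.4974
Jigsaw puzzle (1000 pc) €17.56: toys and games → 5.25% → €0.9219
Laundry detergent €12.76: all other tangible goods → 3% → €0.3828
Graphic novel €24.84: printed books → 3.75% → €0.9315
Subtotal = €1315.93; unrounded tax = €87.0066 → €87.01; total due = €1402.94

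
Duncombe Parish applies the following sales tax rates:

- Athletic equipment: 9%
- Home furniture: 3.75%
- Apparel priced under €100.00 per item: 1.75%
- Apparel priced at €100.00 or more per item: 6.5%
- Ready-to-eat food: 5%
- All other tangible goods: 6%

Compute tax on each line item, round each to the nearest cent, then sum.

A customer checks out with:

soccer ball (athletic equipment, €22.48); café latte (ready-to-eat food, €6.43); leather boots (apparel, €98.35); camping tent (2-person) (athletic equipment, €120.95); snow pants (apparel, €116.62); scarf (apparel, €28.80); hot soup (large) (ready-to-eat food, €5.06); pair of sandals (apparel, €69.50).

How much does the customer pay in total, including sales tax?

€492.69

Soccer ball €22.48: athletic equipment → 9% → €2.02
Café latte €6.43: ready-to-eat food → 5% → €0.32
Leather boots €98.35: apparel, under €100.00 → 1.75% → €1.72
Camping tent (2-person) €120.95: athletic equipment → 9% → €10.89
Snow pants €116.62: apparel, €100.00 or more → 6.5% → €7.58
Scarf €28.80: apparel, under €100.00 → 1.75% → €0.50
Hot soup (large) €5.06: ready-to-eat food → 5% → €0.25
Pair of sandals €69.50: apparel, under €100.00 → 1.75% → €1.22
Subtotal = €468.19; tax = €24.50; total due = €492.69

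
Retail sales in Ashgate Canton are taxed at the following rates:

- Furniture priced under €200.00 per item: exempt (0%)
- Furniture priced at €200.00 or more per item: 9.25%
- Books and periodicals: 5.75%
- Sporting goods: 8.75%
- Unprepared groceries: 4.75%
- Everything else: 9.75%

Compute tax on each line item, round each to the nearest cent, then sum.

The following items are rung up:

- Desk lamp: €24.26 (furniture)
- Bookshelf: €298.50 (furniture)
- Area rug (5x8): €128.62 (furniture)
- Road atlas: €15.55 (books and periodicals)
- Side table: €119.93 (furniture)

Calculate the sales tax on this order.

Desk lamp €24.26: furniture, under €200.00 → 0% → €0.00
Bookshelf €298.50: furniture, €200.00 or more → 9.25% → €27.61
Area rug (5x8) €128.62: furniture, under €200.00 → 0% → €0.00
Road atlas €15.55: books and periodicals → 5.75% → €0.89
Side table €119.93: furniture, under €200.00 → 0% → €0.00
Total tax = €27.61 + €0.89 = €28.50

€28.50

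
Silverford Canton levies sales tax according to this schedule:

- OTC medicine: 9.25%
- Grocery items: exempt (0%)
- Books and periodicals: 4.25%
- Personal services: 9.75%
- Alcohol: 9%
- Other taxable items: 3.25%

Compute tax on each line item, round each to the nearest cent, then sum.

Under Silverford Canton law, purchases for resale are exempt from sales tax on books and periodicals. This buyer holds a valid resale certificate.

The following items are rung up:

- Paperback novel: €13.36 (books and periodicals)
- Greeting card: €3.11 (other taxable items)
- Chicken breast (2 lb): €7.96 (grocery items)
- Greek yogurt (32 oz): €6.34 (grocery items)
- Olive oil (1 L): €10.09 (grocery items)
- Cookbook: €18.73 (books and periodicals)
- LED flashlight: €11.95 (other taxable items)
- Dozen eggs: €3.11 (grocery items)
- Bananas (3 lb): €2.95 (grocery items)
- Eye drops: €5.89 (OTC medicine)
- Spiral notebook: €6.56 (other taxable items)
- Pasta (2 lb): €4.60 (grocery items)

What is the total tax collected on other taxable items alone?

€0.70

Greeting card €3.11: other taxable items → 3.25% → €0.10
LED flashlight €11.95: other taxable items → 3.25% → €0.39
Spiral notebook €6.56: other taxable items → 3.25% → €0.21
Tax on other taxable items = €0.10 + €0.39 + €0.21 = €0.70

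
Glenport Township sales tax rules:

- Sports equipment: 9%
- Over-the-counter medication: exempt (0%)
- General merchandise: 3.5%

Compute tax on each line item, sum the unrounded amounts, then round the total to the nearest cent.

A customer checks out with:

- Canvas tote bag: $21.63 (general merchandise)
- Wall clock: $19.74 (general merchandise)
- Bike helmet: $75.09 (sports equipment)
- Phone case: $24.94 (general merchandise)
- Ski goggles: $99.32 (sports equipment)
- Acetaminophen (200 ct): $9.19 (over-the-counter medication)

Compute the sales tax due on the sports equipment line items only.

$15.70

Bike helmet $75.09: sports equipment → 9% → $6.7581
Ski goggles $99.32: sports equipment → 9% → $8.9388
Tax on sports equipment: unrounded sum = $15.6969 → $15.70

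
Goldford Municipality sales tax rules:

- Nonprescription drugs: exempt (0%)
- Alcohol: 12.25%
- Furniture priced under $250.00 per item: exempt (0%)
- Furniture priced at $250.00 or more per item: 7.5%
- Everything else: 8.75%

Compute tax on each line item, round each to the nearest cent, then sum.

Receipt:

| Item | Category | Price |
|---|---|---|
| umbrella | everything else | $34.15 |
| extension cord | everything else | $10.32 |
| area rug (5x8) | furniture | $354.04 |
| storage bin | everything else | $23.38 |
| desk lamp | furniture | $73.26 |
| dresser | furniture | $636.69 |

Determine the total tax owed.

$80.24

Umbrella $34.15: everything else → 8.75% → $2.99
Extension cord $10.32: everything else → 8.75% → $0.90
Area rug (5x8) $354.04: furniture, $250.00 or more → 7.5% → $26.55
Storage bin $23.38: everything else → 8.75% → $2.05
Desk lamp $73.26: furniture, under $250.00 → 0% → $0.00
Dresser $636.69: furniture, $250.00 or more → 7.5% → $47.75
Total tax = $2.99 + $0.90 + $26.55 + $2.05 + $47.75 = $80.24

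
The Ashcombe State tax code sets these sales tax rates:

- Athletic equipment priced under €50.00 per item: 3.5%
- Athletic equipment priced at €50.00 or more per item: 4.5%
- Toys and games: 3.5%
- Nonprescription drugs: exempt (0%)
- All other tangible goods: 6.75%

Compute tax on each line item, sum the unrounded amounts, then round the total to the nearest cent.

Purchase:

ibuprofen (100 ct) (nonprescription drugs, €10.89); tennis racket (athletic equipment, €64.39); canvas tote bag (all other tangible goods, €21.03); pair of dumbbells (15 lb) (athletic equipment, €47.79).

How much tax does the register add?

€5.99

Ibuprofen (100 ct) €10.89: nonprescription drugs → 0% → €0.00
Tennis racket €64.39: athletic equipment, €50.00 or more → 4.5% → €2.89755
Canvas tote bag €21.03: all other tangible goods → 6.75% → €1.419525
Pair of dumbbells (15 lb) €47.79: athletic equipment, under €50.00 → 3.5% → €1.67265
Unrounded tax sum = €5.989725 → €5.99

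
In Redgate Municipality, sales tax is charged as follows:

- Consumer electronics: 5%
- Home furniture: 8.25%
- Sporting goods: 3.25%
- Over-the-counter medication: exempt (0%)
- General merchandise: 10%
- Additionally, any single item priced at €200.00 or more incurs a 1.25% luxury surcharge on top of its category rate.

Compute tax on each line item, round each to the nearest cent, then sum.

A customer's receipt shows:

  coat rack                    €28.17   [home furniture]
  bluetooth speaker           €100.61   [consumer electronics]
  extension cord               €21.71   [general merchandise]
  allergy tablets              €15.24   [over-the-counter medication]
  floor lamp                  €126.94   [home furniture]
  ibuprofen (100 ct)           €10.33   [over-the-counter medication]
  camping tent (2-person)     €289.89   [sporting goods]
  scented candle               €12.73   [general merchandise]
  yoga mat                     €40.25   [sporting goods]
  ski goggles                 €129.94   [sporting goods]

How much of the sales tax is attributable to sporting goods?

€18.58

Camping tent (2-person) €289.89: sporting goods → 3.25% + 1.25% surcharge = 4.5% → €13.05
Yoga mat €40.25: sporting goods → 3.25% → €1.31
Ski goggles €129.94: sporting goods → 3.25% → €4.22
Tax on sporting goods = €13.05 + €1.31 + €4.22 = €18.58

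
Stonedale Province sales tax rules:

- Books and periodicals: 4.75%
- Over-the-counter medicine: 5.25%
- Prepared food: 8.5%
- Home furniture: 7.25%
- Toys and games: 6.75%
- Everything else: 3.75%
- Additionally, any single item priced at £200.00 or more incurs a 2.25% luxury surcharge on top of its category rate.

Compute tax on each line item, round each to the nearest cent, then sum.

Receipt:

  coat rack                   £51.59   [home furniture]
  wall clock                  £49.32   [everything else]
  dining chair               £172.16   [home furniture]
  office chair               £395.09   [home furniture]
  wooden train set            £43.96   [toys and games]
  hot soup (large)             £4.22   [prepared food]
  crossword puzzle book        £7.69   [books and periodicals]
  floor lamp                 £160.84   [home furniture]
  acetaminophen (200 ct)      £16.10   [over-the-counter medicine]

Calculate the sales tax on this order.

Coat rack £51.59: home furniture → 7.25% → £3.74
Wall clock £49.32: everything else → 3.75% → £1.85
Dining chair £172.16: home furniture → 7.25% → £12.48
Office chair £395.09: home furniture → 7.25% + 2.25% surcharge = 9.5% → £37.53
Wooden train set £43.96: toys and games → 6.75% → £2.97
Hot soup (large) £4.22: prepared food → 8.5% → £0.36
Crossword puzzle book £7.69: books and periodicals → 4.75% → £0.37
Floor lamp £160.84: home furniture → 7.25% → £11.66
Acetaminophen (200 ct) £16.10: over-the-counter medicine → 5.25% → £0.85
Total tax = £3.74 + £1.85 + £12.48 + £37.53 + £2.97 + £0.36 + £0.37 + £11.66 + £0.85 = £71.81

£71.81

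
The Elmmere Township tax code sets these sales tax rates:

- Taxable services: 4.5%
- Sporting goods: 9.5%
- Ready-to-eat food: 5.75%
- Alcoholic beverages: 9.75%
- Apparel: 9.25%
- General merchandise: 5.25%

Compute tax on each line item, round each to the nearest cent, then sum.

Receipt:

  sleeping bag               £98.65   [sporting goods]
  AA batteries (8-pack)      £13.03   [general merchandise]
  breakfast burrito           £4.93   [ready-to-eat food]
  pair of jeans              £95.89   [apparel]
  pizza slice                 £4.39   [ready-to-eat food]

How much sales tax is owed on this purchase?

£19.45

Sleeping bag £98.65: sporting goods → 9.5% → £9.37
AA batteries (8-pack) £13.03: general merchandise → 5.25% → £0.68
Breakfast burrito £4.93: ready-to-eat food → 5.75% → £0.28
Pair of jeans £95.89: apparel → 9.25% → £8.87
Pizza slice £4.39: ready-to-eat food → 5.75% → £0.25
Total tax = £9.37 + £0.68 + £0.28 + £8.87 + £0.25 = £19.45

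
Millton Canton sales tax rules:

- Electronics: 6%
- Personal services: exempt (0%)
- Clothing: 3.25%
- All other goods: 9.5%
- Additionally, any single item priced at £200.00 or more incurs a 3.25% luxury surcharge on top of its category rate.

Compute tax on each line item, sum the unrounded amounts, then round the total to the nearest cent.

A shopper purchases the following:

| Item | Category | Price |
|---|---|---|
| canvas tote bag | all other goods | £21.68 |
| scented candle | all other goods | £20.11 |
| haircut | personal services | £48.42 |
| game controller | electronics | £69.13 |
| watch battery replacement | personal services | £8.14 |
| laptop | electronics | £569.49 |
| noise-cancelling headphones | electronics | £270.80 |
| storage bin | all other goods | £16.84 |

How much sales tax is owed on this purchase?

Canvas tote bag £21.68: all other goods → 9.5% → £2.0596
Scented candle £20.11: all other goods → 9.5% → £1.91045
Haircut £48.42: personal services → 0% → £0.00
Game controller £69.13: electronics → 6% → £4.1478
Watch battery replacement £8.14: personal services → 0% → £0.00
Laptop £569.49: electronics → 6% + 3.25% surcharge = 9.25% → £52.677825
Noise-cancelling headphones £270.80: electronics → 6% + 3.25% surcharge = 9.25% → £25.049
Storage bin £16.84: all other goods → 9.5% → £1.5998
Unrounded tax sum = £87.444475 → £87.44

£87.44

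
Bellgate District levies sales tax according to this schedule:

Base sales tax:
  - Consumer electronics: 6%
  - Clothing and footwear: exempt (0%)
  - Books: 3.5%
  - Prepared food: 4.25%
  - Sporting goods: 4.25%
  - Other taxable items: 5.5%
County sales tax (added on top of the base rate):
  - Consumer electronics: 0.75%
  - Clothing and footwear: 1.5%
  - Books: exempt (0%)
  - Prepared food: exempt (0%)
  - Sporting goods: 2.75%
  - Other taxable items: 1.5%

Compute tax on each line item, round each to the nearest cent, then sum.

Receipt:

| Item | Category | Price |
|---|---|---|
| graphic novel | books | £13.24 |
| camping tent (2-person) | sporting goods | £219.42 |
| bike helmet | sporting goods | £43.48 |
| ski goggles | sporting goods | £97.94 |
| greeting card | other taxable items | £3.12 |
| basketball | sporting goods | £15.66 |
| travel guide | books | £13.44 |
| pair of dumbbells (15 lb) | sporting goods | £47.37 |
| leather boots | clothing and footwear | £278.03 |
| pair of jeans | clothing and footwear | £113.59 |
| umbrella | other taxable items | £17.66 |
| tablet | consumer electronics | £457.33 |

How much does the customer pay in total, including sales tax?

Graphic novel £13.24: books → 3.5% + 0% county = 3.5% → £0.46
Camping tent (2-person) £219.42: sporting goods → 4.25% + 2.75% county = 7% → £15.36
Bike helmet £43.48: sporting goods → 4.25% + 2.75% county = 7% → £3.04
Ski goggles £97.94: sporting goods → 4.25% + 2.75% county = 7% → £6.86
Greeting card £3.12: other taxable items → 5.5% + 1.5% county = 7% → £0.22
Basketball £15.66: sporting goods → 4.25% + 2.75% county = 7% → £1.10
Travel guide £13.44: books → 3.5% + 0% county = 3.5% → £0.47
Pair of dumbbells (15 lb) £47.37: sporting goods → 4.25% + 2.75% county = 7% → £3.32
Leather boots £278.03: clothing and footwear → 0% + 1.5% county = 1.5% → £4.17
Pair of jeans £113.59: clothing and footwear → 0% + 1.5% county = 1.5% → £1.70
Umbrella £17.66: other taxable items → 5.5% + 1.5% county = 7% → £1.24
Tablet £457.33: consumer electronics → 6% + 0.75% county = 6.75% → £30.87
Subtotal = £1320.28; tax = £68.81; total due = £1389.09

£1389.09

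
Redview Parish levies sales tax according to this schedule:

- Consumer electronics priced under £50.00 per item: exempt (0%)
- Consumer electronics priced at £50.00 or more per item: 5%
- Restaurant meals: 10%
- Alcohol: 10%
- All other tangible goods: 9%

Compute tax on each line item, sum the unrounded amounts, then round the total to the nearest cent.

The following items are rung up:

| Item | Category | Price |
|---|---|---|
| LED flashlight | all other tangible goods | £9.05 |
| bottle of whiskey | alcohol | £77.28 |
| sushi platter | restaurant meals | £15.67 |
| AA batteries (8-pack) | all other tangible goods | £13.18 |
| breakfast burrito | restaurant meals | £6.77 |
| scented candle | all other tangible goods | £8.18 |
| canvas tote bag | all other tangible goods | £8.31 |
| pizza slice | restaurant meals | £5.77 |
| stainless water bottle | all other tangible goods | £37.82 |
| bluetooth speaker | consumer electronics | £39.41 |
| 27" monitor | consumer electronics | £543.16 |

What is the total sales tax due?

£44.60

LED flashlight £9.05: all other tangible goods → 9% → £0.8145
Bottle of whiskey £77.28: alcohol → 10% → £7.728
Sushi platter £15.67: restaurant meals → 10% → £1.567
AA batteries (8-pack) £13.18: all other tangible goods → 9% → £1.1862
Breakfast burrito £6.77: restaurant meals → 10% → £0.677
Scented candle £8.18: all other tangible goods → 9% → £0.7362
Canvas tote bag £8.31: all other tangible goods → 9% → £0.7479
Pizza slice £5.77: restaurant meals → 10% → £0.577
Stainless water bottle £37.82: all other tangible goods → 9% → £3.4038
Bluetooth speaker £39.41: consumer electronics, under £50.00 → 0% → £0.00
27" monitor £543.16: consumer electronics, £50.00 or more → 5% → £27.158
Unrounded tax sum = £44.5956 → £44.60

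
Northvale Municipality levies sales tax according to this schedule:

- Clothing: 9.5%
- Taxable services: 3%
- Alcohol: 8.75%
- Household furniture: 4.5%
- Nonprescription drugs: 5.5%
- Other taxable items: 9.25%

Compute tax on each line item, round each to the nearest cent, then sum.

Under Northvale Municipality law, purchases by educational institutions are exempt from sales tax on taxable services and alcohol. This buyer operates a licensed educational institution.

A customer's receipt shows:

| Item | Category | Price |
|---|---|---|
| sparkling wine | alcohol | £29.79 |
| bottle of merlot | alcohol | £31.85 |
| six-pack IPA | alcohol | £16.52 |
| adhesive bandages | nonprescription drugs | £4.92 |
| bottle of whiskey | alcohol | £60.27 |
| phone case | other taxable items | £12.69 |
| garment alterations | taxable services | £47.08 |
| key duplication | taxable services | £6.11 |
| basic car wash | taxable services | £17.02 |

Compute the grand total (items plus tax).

£227.69

Sparkling wine £29.79: alcohol, buyer-exempt → 0% → £0.00
Bottle of merlot £31.85: alcohol, buyer-exempt → 0% → £0.00
Six-pack IPA £16.52: alcohol, buyer-exempt → 0% → £0.00
Adhesive bandages £4.92: nonprescription drugs → 5.5% → £0.27
Bottle of whiskey £60.27: alcohol, buyer-exempt → 0% → £0.00
Phone case £12.69: other taxable items → 9.25% → £1.17
Garment alterations £47.08: taxable services, buyer-exempt → 0% → £0.00
Key duplication £6.11: taxable services, buyer-exempt → 0% → £0.00
Basic car wash £17.02: taxable services, buyer-exempt → 0% → £0.00
Subtotal = £226.25; tax = £1.44; total due = £227.69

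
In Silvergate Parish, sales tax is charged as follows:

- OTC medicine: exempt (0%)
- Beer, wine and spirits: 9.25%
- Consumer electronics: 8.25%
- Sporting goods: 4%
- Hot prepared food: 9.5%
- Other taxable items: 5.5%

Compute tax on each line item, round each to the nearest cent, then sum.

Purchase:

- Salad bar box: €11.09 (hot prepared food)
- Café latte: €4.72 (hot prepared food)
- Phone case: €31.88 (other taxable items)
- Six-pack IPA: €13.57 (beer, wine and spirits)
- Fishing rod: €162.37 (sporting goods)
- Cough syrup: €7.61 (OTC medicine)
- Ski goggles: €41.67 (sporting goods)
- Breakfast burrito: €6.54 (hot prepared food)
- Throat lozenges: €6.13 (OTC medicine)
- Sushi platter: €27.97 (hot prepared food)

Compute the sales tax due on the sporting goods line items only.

Fishing rod €162.37: sporting goods → 4% → €6.49
Ski goggles €41.67: sporting goods → 4% → €1.67
Tax on sporting goods = €6.49 + €1.67 = €8.16

€8.16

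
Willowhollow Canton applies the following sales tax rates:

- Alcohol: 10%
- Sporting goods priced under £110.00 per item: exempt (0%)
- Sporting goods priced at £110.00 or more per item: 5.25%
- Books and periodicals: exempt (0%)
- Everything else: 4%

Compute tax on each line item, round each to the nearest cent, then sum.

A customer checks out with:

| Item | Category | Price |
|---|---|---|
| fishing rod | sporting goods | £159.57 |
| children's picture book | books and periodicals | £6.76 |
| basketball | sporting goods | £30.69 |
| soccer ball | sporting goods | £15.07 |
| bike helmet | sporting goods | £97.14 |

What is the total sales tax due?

Fishing rod £159.57: sporting goods, £110.00 or more → 5.25% → £8.38
Children's picture book £6.76: books and periodicals → 0% → £0.00
Basketball £30.69: sporting goods, under £110.00 → 0% → £0.00
Soccer ball £15.07: sporting goods, under £110.00 → 0% → £0.00
Bike helmet £97.14: sporting goods, under £110.00 → 0% → £0.00
Total tax = £8.38

£8.38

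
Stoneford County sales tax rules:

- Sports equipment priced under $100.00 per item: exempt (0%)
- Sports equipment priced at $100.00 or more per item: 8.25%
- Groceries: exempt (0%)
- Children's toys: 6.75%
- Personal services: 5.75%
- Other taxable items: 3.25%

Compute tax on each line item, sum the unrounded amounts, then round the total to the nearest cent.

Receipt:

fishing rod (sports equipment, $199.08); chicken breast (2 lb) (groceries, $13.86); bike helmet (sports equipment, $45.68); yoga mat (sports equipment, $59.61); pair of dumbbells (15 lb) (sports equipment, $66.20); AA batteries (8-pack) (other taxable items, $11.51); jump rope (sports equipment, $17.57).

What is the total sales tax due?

Fishing rod $199.08: sports equipment, $100.00 or more → 8.25% → $16.4241
Chicken breast (2 lb) $13.86: groceries → 0% → $0.00
Bike helmet $45.68: sports equipment, under $100.00 → 0% → $0.00
Yoga mat $59.61: sports equipment, under $100.00 → 0% → $0.00
Pair of dumbbells (15 lb) $66.20: sports equipment, under $100.00 → 0% → $0.00
AA batteries (8-pack) $11.51: other taxable items → 3.25% → $0.374075
Jump rope $17.57: sports equipment, under $100.00 → 0% → $0.00
Unrounded tax sum = $16.798175 → $16.80

$16.80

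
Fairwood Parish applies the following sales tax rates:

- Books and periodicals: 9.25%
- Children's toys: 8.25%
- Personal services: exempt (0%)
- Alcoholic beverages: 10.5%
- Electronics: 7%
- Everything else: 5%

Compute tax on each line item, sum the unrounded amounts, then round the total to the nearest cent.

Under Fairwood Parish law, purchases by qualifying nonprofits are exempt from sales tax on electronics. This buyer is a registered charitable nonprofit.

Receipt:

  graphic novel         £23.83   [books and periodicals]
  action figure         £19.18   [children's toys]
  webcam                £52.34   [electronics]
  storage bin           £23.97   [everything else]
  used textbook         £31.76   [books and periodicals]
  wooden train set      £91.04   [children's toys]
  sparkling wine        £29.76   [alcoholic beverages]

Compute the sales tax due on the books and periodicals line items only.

£5.14

Graphic novel £23.83: books and periodicals → 9.25% → £2.204275
Used textbook £31.76: books and periodicals → 9.25% → £2.9378
Tax on books and periodicals: unrounded sum = £5.142075 → £5.14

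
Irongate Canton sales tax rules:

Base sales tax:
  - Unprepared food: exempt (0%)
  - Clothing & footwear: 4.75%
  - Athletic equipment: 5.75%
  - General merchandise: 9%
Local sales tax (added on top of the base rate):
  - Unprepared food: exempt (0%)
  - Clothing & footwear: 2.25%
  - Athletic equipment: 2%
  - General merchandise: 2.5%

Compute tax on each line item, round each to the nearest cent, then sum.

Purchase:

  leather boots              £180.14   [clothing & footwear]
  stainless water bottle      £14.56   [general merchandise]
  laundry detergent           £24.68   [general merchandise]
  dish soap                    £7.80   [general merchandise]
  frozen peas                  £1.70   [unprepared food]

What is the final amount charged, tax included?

Leather boots £180.14: clothing & footwear → 4.75% + 2.25% local = 7% → £12.61
Stainless water bottle £14.56: general merchandise → 9% + 2.5% local = 11.5% → £1.67
Laundry detergent £24.68: general merchandise → 9% + 2.5% local = 11.5% → £2.84
Dish soap £7.80: general merchandise → 9% + 2.5% local = 11.5% → £0.90
Frozen peas £1.70: unprepared food → 0% + 0% local = 0% → £0.00
Subtotal = £228.88; tax = £18.02; total due = £246.90

£246.90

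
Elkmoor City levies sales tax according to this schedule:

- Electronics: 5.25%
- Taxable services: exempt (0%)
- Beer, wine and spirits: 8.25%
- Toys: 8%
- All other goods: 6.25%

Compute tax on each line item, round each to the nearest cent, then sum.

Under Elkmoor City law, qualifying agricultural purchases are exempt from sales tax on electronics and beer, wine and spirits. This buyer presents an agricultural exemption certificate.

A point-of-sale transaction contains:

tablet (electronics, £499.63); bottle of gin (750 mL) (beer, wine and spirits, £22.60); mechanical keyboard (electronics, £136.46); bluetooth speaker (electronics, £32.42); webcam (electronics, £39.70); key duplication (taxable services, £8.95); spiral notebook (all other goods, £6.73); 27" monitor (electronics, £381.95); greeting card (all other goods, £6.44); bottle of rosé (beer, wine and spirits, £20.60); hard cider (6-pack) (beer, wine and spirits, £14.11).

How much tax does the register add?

£0.82

Tablet £499.63: electronics, buyer-exempt → 0% → £0.00
Bottle of gin (750 mL) £22.60: beer, wine and spirits, buyer-exempt → 0% → £0.00
Mechanical keyboard £136.46: electronics, buyer-exempt → 0% → £0.00
Bluetooth speaker £32.42: electronics, buyer-exempt → 0% → £0.00
Webcam £39.70: electronics, buyer-exempt → 0% → £0.00
Key duplication £8.95: taxable services → 0% → £0.00
Spiral notebook £6.73: all other goods → 6.25% → £0.42
27" monitor £381.95: electronics, buyer-exempt → 0% → £0.00
Greeting card £6.44: all other goods → 6.25% → £0.40
Bottle of rosé £20.60: beer, wine and spirits, buyer-exempt → 0% → £0.00
Hard cider (6-pack) £14.11: beer, wine and spirits, buyer-exempt → 0% → £0.00
Total tax = £0.42 + £0.40 = £0.82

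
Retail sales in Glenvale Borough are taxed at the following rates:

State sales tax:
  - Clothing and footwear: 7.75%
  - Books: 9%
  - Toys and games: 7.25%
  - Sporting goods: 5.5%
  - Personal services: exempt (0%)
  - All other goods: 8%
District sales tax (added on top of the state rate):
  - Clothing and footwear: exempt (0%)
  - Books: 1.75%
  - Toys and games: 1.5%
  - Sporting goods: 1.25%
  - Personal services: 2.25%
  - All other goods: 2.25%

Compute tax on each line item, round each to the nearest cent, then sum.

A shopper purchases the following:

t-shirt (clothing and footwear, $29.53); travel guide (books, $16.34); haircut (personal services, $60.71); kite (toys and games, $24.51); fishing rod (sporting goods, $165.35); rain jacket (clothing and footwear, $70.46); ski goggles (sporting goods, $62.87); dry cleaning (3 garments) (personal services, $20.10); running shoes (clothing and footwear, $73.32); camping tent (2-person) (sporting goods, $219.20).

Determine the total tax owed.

T-shirt $29.53: clothing and footwear → 7.75% + 0% district = 7.75% → $2.29
Travel guide $16.34: books → 9% + 1.75% district = 10.75% → $1.76
Haircut $60.71: personal services → 0% + 2.25% district = 2.25% → $1.37
Kite $24.51: toys and games → 7.25% + 1.5% district = 8.75% → $2.14
Fishing rod $165.35: sporting goods → 5.5% + 1.25% district = 6.75% → $11.16
Rain jacket $70.46: clothing and footwear → 7.75% + 0% district = 7.75% → $5.46
Ski goggles $62.87: sporting goods → 5.5% + 1.25% district = 6.75% → $4.24
Dry cleaning (3 garments) $20.10: personal services → 0% + 2.25% district = 2.25% → $0.45
Running shoes $73.32: clothing and footwear → 7.75% + 0% district = 7.75% → $5.68
Camping tent (2-person) $219.20: sporting goods → 5.5% + 1.25% district = 6.75% → $14.80
Total tax = $2.29 + $1.76 + $1.37 + $2.14 + $11.16 + $5.46 + $4.24 + $0.45 + $5.68 + $14.80 = $49.35

$49.35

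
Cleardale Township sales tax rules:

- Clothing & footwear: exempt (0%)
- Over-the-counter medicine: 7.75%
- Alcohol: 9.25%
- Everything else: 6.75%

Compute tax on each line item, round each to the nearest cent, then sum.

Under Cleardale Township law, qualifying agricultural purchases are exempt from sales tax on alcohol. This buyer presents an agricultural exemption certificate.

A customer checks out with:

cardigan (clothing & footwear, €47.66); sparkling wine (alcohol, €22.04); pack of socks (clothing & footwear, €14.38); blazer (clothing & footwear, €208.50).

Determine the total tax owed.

€0.00

Cardigan €47.66: clothing & footwear → 0% → €0.00
Sparkling wine €22.04: alcohol, buyer-exempt → 0% → €0.00
Pack of socks €14.38: clothing & footwear → 0% → €0.00
Blazer €208.50: clothing & footwear → 0% → €0.00
Total tax = €0.00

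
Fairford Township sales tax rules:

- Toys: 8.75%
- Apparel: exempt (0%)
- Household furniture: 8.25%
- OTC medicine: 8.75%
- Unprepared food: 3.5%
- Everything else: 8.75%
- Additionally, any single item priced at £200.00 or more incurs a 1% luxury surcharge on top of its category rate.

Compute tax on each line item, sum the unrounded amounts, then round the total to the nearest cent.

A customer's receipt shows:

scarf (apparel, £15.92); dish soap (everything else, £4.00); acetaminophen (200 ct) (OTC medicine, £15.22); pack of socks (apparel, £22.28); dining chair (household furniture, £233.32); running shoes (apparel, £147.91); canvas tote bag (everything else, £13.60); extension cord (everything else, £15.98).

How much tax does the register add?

£25.85

Scarf £15.92: apparel → 0% → £0.00
Dish soap £4.00: everything else → 8.75% → £0.35
Acetaminophen (200 ct) £15.22: OTC medicine → 8.75% → £1.33175
Pack of socks £22.28: apparel → 0% → £0.00
Dining chair £233.32: household furniture → 8.25% + 1% surcharge = 9.25% → £21.5821
Running shoes £147.91: apparel → 0% → £0.00
Canvas tote bag £13.60: everything else → 8.75% → £1.19
Extension cord £15.98: everything else → 8.75% → £1.39825
Unrounded tax sum = £25.8521 → £25.85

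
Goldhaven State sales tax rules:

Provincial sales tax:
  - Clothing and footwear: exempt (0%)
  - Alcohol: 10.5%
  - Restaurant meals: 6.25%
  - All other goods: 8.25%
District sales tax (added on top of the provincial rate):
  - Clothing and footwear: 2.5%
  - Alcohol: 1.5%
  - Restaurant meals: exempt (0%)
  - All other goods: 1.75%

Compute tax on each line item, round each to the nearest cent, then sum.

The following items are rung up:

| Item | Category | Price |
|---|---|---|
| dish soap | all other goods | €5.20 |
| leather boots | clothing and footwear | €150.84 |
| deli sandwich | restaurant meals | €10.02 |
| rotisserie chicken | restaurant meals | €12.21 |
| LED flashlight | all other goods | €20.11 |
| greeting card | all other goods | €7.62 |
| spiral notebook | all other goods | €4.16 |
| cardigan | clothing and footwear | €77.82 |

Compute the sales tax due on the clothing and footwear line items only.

€5.72

Leather boots €150.84: clothing and footwear → 0% + 2.5% district = 2.5% → €3.77
Cardigan €77.82: clothing and footwear → 0% + 2.5% district = 2.5% → €1.95
Tax on clothing and footwear = €3.77 + €1.95 = €5.72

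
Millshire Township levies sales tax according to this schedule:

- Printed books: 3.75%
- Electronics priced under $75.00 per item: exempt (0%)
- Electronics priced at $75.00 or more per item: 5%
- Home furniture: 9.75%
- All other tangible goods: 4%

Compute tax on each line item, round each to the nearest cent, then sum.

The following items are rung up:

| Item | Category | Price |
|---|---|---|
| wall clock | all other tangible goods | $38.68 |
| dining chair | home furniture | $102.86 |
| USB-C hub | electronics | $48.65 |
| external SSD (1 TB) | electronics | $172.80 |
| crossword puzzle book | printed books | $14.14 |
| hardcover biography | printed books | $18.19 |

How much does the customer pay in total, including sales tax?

Wall clock $38.68: all other tangible goods → 4% → $1.55
Dining chair $102.86: home furniture → 9.75% → $10.03
USB-C hub $48.65: electronics, under $75.00 → 0% → $0.00
External SSD (1 TB) $172.80: electronics, $75.00 or more → 5% → $8.64
Crossword puzzle book $14.14: printed books → 3.75% → $0.53
Hardcover biography $18.19: printed books → 3.75% → $0.68
Subtotal = $395.32; tax = $21.43; total due = $416.75

$416.75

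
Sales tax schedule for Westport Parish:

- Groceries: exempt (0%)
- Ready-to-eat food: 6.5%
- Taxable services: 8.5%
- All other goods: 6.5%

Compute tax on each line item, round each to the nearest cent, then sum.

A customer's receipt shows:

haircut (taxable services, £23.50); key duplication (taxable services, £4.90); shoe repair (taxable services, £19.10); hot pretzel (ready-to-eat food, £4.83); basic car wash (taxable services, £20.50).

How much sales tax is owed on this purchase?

£6.09

Haircut £23.50: taxable services → 8.5% → £2.00
Key duplication £4.90: taxable services → 8.5% → £0.42
Shoe repair £19.10: taxable services → 8.5% → £1.62
Hot pretzel £4.83: ready-to-eat food → 6.5% → £0.31
Basic car wash £20.50: taxable services → 8.5% → £1.74
Total tax = £2.00 + £0.42 + £1.62 + £0.31 + £1.74 = £6.09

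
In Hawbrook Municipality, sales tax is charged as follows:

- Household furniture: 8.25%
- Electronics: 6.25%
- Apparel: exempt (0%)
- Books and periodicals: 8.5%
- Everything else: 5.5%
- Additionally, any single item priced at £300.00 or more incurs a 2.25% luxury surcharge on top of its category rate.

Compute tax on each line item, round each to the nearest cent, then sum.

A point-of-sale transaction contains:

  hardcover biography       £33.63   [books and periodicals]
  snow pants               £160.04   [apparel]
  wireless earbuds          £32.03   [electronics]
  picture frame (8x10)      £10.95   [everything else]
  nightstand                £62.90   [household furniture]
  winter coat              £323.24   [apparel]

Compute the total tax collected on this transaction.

Hardcover biography £33.63: books and periodicals → 8.5% → £2.86
Snow pants £160.04: apparel → 0% → £0.00
Wireless earbuds £32.03: electronics → 6.25% → £2.00
Picture frame (8x10) £10.95: everything else → 5.5% → £0.60
Nightstand £62.90: household furniture → 8.25% → £5.19
Winter coat £323.24: apparel → 0% + 2.25% surcharge = 2.25% → £7.27
Total tax = £2.86 + £2.00 + £0.60 + £5.19 + £7.27 = £17.92

£17.92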